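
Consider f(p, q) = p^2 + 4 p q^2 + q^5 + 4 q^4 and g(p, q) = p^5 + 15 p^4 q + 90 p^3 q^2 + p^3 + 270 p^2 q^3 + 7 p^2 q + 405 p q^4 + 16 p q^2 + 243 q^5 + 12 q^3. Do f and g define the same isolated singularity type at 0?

The Hessian of f at 0 is [[2, 0], [0, 0]] with rank 1, so corank 1. A Groebner basis of the Jacobian ideal J(f) in C{p,q} is {p^2, p/2 + q^2}; counting standard monomials gives mu = 4. Corank 1: A-series; mu = 4 gives A_4. The Hessian of g at 0 is [[0, 0], [0, 0]] with rank 0, so corank 2. A Groebner basis of the Jacobian ideal J(g) in C{p,q} is {-p*q/5 + q^4 - 2*q^2/5, p*q^2 + 2*q^3, p^2 + 5*p*q + 6*q^2}; counting standard monomials gives mu = 6. Corank 2; j^3 = (p + 2*q)^2*(p + 3*q) has shape L^2 M (L != M), so D-series; mu = 6 gives D_6. f is A_4 but g is D_6, hence not right-equivalent.

No.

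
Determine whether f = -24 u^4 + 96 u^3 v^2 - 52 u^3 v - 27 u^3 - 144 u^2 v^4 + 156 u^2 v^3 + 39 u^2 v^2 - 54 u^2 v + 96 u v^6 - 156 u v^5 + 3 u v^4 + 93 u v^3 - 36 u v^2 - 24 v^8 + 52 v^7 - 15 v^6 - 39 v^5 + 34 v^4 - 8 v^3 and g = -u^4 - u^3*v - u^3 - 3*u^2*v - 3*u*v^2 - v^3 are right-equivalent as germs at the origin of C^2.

The Hessian of f at 0 is [[0, 0], [0, 0]] with rank 0, so corank 2. A Groebner basis of the Jacobian ideal J(f) in C{u,v} is {-19683*u^2/20327 - 26244*u*v/20327 + v^4 + 27*v^3/20327 - 8748*v^2/20327, u^3 - 26622*u^2/20327 - 35496*u*v/20327 + 18178*v^3/60981 - 11832*v^2/20327, u^2*v + 26649*u^2/20327 + 35532*u*v/20327 - 81637*v^3/182943 + 11844*v^2/20327, -20007*u^2/20327 + u*v^2 - 26676*u*v/20327 + 122209*v^3/182943 - 8892*v^2/20327}; counting standard monomials gives mu = 7. Corank 2; j^3 = -(3*u + 2*v)^3 is a perfect cube, so E-series; the 4-jet and mu = 7 give E_7. The Hessian of g at 0 is [[0, 0], [0, 0]] with rank 0, so corank 2. A Groebner basis of the Jacobian ideal J(g) in C{u,v} is {3*u^2 + 6*u*v + v^4 - v^3 + 3*v^2, u^3 + 3*u^2 + 6*u*v + 3*v^2, u^2*v - 3*u^2 - 6*u*v - 3*v^2, 2*u^2 + u*v^2 + 4*u*v + v^3/3 + 2*v^2}; counting standard monomials gives mu = 7. Corank 2; j^3 = -(u + v)^3 is a perfect cube, so E-series; the 4-jet and mu = 7 give E_7. Both have type E_7, hence right-equivalent.

Yes.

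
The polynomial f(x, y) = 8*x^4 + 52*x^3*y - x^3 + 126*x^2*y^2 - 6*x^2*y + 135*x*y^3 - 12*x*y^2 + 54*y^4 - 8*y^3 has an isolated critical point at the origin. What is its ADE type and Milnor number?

The Hessian of f at 0 has rank 0. Corank 2; j^3 = -(x + 2*y)^3 is a perfect cube, so E-series; the 4-jet and mu = 7 give E_7.

Type E_7, Milnor number mu = 7.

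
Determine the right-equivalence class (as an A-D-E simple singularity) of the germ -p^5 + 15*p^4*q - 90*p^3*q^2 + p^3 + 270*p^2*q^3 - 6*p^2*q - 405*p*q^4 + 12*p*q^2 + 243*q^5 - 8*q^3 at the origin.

E_8

The Hessian of f at 0 has rank 0. Corank 2; j^3 = (p - 2*q)^3 is a perfect cube, so E-series; the 5-jet and mu = 8 give E_8.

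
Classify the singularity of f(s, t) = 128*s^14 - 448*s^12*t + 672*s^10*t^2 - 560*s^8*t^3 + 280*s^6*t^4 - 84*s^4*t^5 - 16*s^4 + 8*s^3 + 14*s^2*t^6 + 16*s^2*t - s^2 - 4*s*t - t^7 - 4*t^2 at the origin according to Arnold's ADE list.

The Hessian of f at 0 has rank 1. Corank 1: A-series; mu = 6 gives A_6.

A6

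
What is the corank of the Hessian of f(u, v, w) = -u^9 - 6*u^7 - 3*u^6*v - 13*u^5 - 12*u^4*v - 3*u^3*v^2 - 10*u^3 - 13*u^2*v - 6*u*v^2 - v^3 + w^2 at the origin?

2

Hessian at 0 has rank 1.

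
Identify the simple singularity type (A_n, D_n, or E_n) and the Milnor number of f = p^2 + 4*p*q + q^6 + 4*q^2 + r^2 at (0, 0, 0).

The Hessian of f at 0 is [[2, 4, 0], [4, 8, 0], [0, 0, 2]] with rank 2, so corank 1. A Groebner basis of the Jacobian ideal J(f) in C{p,q,r} is {q^5, p + 2*q, r}; counting standard monomials gives mu = 5. Corank 1: A-series; mu = 5 gives A_5.

Type A5, Milnor number mu = 5.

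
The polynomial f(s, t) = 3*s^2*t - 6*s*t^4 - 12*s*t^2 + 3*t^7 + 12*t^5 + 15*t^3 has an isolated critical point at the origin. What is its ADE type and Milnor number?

The Hessian of f at 0 is [[0, 0], [0, 0]] with rank 0, so corank 2. A Groebner basis of the Jacobian ideal J(f) in C{s,t} is {t^3, s^2 - t^2, s*t - 2*t^2}; counting standard monomials gives mu = 4. Corank 2; j^3 = 3*t*(s^2 - 4*s*t + 5*t^2) splits into three distinct lines over C (the quadratic factor has nonzero discriminant), so D_4.

Type D4, Milnor number mu = 4.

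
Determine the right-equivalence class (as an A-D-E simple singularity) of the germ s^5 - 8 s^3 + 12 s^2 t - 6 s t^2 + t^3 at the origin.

E_{8}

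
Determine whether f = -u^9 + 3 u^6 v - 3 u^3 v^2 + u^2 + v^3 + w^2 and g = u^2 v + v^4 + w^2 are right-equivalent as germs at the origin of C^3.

No.

The Hessian of f at 0 has rank 2. Corank 1: A-series; mu = 2 gives A_2. The Hessian of g at 0 has rank 1. Corank 2; j^3 = u^2*v has shape L^2 M (L != M), so D-series; mu = 5 gives D_5. f is A_2 but g is D_5, hence not right-equivalent.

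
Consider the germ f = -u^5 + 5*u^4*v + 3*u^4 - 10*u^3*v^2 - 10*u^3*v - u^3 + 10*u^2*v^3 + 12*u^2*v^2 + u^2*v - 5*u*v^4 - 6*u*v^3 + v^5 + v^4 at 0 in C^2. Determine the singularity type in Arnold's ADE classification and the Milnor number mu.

Type D5, Milnor number mu = 5.

The Hessian of f at 0 has rank 0. Corank 2; j^3 = -u^2*(u - v) has shape L^2 M (L != M), so D-series; mu = 5 gives D_5.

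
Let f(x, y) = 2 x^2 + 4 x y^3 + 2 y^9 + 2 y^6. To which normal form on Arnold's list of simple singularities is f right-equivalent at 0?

A_8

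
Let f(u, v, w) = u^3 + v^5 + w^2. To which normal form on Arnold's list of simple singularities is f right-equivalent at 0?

E_{8}

The Hessian of f at 0 has rank 1. Corank 2; j^3 = u^3 is a perfect cube, so E-series; the 5-jet and mu = 8 give E_8.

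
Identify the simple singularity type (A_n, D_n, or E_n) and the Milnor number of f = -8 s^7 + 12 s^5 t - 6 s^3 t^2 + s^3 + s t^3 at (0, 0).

Type E_{7}, Milnor number mu = 7.

The Hessian of f at 0 has rank 0. Corank 2; j^3 = s^3 is a perfect cube, so E-series; the 4-jet and mu = 7 give E_7.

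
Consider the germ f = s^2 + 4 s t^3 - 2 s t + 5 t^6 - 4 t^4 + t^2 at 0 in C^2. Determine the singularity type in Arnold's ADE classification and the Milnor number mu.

Type A5, Milnor number mu = 5.

The Hessian of f at 0 has rank 1. Corank 1: A-series; mu = 5 gives A_5.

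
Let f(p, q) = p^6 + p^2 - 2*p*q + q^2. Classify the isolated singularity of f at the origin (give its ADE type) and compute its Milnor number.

Type A_5, Milnor number mu = 5.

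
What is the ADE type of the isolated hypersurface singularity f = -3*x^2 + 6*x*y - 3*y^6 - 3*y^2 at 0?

The Hessian of f at 0 has rank 1. Corank 1: A-series; mu = 5 gives A_5.

A5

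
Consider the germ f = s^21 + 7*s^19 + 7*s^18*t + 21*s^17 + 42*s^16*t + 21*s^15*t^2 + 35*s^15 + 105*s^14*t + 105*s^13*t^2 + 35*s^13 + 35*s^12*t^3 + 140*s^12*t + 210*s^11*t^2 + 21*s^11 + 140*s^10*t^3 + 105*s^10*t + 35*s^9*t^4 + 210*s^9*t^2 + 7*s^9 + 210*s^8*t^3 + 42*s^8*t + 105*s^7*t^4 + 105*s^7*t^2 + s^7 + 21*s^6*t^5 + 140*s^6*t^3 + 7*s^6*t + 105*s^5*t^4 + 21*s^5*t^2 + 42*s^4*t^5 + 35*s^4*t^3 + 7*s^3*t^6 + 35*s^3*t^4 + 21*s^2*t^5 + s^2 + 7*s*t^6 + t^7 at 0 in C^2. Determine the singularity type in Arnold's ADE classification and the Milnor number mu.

Type A_6, Milnor number mu = 6.

The Hessian of f at 0 has rank 1. Corank 1: A-series; mu = 6 gives A_6.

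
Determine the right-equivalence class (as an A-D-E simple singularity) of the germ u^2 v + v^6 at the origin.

D_{7}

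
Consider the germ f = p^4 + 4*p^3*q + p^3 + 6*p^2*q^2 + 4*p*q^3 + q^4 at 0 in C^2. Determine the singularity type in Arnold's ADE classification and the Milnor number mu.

Type E_{6}, Milnor number mu = 6.

The Hessian of f at 0 has rank 0. Corank 2; j^3 = p^3 is a perfect cube, so E-series; the 4-jet and mu = 6 give E_6.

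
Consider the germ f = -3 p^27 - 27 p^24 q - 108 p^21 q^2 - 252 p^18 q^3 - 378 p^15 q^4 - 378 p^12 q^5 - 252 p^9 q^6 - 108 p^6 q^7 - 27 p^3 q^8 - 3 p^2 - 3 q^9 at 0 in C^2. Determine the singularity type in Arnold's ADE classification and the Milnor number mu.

Type A_8, Milnor number mu = 8.

The Hessian of f at 0 has rank 1. Corank 1: A-series; mu = 8 gives A_8.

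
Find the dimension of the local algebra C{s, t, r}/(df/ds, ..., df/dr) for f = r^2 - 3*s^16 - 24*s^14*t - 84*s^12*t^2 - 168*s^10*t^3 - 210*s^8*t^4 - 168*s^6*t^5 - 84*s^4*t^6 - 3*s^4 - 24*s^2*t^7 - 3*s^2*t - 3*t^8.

9

The Hessian of f at 0 is [[0, 0, 0], [0, 0, 0], [0, 0, 2]] with rank 1, so corank 2. A Groebner basis of the Jacobian ideal J(f) in C{s,t,r} is {s^2/8 + t^7, s^3, s*t, r}; counting standard monomials gives mu = 9. Corank 2; j^3 = -3*s^2*t has shape L^2 M (L != M), so D-series; mu = 9 gives D_9.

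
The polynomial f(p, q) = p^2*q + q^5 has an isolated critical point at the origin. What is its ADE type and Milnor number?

Type D_{6}, Milnor number mu = 6.

The Hessian of f at 0 is [[0, 0], [0, 0]] with rank 0, so corank 2. A Groebner basis of the Jacobian ideal J(f) in C{p,q} is {p^2/5 + q^4, p^3, p*q}; counting standard monomials gives mu = 6. Corank 2; j^3 = p^2*q has shape L^2 M (L != M), so D-series; mu = 6 gives D_6.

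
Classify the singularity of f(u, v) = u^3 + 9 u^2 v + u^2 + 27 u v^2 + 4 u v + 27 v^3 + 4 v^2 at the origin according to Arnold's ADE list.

A2

The Hessian of f at 0 has rank 1. Corank 1: A-series; mu = 2 gives A_2.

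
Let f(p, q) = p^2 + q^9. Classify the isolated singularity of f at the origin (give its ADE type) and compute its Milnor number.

The Hessian of f at 0 has rank 1. Corank 1: A-series; mu = 8 gives A_8.

Type A_{8}, Milnor number mu = 8.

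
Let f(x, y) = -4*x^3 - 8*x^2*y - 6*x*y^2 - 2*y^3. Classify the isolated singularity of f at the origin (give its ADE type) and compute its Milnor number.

Type D4, Milnor number mu = 4.

The Hessian of f at 0 has rank 0. Corank 2; j^3 = -2*(x + y)*(2*x^2 + 2*x*y + y^2) splits into three distinct lines over C (the quadratic factor has nonzero discriminant), so D_4.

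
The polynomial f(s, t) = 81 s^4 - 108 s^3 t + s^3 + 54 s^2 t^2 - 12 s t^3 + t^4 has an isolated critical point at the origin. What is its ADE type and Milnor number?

The Hessian of f at 0 is [[0, 0], [0, 0]] with rank 0, so corank 2. A Groebner basis of the Jacobian ideal J(f) in C{s,t} is {t^4, s*t^2 - t^3/9, s^2}; counting standard monomials gives mu = 6. Corank 2; j^3 = s^3 is a perfect cube, so E-series; the 4-jet and mu = 6 give E_6.

Type E6, Milnor number mu = 6.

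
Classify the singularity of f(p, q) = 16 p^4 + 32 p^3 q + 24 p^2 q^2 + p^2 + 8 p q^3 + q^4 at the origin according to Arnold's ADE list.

A_3

The Hessian of f at 0 has rank 1. Corank 1: A-series; mu = 3 gives A_3.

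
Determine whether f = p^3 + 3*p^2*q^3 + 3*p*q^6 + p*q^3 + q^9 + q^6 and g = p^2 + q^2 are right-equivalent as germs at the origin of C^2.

No.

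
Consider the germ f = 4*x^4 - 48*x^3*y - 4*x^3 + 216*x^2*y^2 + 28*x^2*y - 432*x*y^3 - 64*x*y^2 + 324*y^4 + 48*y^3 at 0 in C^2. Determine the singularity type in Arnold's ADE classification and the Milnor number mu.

Type D_5, Milnor number mu = 5.

The Hessian of f at 0 has rank 0. Corank 2; j^3 = -4*(x - 3*y)*(x - 2*y)^2 has shape L^2 M (L != M), so D-series; mu = 5 gives D_5.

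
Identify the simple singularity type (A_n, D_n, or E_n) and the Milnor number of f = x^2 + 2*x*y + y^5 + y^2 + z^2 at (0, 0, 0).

The Hessian of f at 0 is [[2, 2, 0], [2, 2, 0], [0, 0, 2]] with rank 2, so corank 1. A Groebner basis of the Jacobian ideal J(f) in C{x,y,z} is {y^4, x + y, z}; counting standard monomials gives mu = 4. Corank 1: A-series; mu = 4 gives A_4.

Type A_{4}, Milnor number mu = 4.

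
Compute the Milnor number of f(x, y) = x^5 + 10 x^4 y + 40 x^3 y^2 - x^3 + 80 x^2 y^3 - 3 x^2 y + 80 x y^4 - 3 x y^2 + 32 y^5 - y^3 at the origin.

The Hessian of f at 0 has rank 0. Corank 2; j^3 = -(x + y)^3 is a perfect cube, so E-series; the 5-jet and mu = 8 give E_8.

8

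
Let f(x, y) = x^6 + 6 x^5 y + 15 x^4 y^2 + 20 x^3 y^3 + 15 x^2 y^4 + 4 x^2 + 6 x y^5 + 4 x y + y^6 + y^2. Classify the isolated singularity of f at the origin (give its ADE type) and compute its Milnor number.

Type A5, Milnor number mu = 5.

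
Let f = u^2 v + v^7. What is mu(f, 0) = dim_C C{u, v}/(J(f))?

8

The Hessian of f at 0 is [[0, 0], [0, 0]] with rank 0, so corank 2. A Groebner basis of the Jacobian ideal J(f) in C{u,v} is {u^2/7 + v^6, u^3, u*v}; counting standard monomials gives mu = 8. Corank 2; j^3 = u^2*v has shape L^2 M (L != M), so D-series; mu = 8 gives D_8.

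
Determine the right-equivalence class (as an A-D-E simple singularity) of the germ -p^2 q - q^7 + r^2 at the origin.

D_{8}

The Hessian of f at 0 has rank 1. Corank 2; j^3 = -p^2*q has shape L^2 M (L != M), so D-series; mu = 8 gives D_8.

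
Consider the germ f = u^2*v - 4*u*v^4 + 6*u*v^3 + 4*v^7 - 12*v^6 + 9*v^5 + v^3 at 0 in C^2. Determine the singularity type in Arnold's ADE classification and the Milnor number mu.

Type D4, Milnor number mu = 4.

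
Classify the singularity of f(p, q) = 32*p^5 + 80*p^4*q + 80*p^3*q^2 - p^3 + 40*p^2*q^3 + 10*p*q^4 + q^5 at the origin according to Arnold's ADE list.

E_8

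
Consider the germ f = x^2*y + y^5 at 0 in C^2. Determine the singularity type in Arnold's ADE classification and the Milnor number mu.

The Hessian of f at 0 has rank 0. Corank 2; j^3 = x^2*y has shape L^2 M (L != M), so D-series; mu = 6 gives D_6.

Type D_{6}, Milnor number mu = 6.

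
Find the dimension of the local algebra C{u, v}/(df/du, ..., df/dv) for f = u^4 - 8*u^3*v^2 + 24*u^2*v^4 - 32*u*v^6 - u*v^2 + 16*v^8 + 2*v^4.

The Hessian of f at 0 is [[0, 0], [0, 0]] with rank 0, so corank 2. A Groebner basis of the Jacobian ideal J(f) in C{u,v} is {u^3 - v^2/4, v^3, u*v}; counting standard monomials gives mu = 5. Corank 2; j^3 = -u*v^2 has shape L^2 M (L != M), so D-series; mu = 5 gives D_5.

5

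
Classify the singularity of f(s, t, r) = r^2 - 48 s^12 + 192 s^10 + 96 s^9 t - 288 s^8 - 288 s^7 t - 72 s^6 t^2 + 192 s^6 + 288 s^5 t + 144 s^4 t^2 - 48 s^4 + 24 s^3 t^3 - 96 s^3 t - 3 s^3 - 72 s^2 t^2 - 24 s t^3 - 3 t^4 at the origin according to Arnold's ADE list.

The Hessian of f at 0 has rank 1. Corank 2; j^3 = -3*s^3 is a perfect cube, so E-series; the 4-jet and mu = 6 give E_6.

E_6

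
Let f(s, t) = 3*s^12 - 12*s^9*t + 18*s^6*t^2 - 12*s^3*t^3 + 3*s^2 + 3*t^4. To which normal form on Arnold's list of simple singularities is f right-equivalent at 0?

A_3

The Hessian of f at 0 has rank 1. Corank 1: A-series; mu = 3 gives A_3.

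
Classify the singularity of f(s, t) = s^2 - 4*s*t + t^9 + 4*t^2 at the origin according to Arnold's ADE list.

The Hessian of f at 0 is [[2, -4], [-4, 8]] with rank 1, so corank 1. A Groebner basis of the Jacobian ideal J(f) in C{s,t} is {t^8, s - 2*t}; counting standard monomials gives mu = 8. Corank 1: A-series; mu = 8 gives A_8.

A_8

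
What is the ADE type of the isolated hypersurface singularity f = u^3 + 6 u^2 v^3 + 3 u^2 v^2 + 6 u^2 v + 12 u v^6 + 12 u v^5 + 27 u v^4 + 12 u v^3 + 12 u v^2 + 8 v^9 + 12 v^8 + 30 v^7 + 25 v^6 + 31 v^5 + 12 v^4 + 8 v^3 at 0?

E_8

The Hessian of f at 0 has rank 0. Corank 2; j^3 = (u + 2*v)^3 is a perfect cube, so E-series; the 5-jet and mu = 8 give E_8.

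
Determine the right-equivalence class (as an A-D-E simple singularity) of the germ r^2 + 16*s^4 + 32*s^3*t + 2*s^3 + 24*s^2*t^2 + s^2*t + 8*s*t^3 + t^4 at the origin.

D_{5}

The Hessian of f at 0 has rank 1. Corank 2; j^3 = s^2*(2*s + t) has shape L^2 M (L != M), so D-series; mu = 5 gives D_5.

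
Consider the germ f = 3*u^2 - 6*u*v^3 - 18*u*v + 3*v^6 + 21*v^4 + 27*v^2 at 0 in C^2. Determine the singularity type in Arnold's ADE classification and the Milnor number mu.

Type A_3, Milnor number mu = 3.

The Hessian of f at 0 is [[6, -18], [-18, 54]] with rank 1, so corank 1. A Groebner basis of the Jacobian ideal J(f) in C{u,v} is {v^3, u - 3*v}; counting standard monomials gives mu = 3. Corank 1: A-series; mu = 3 gives A_3.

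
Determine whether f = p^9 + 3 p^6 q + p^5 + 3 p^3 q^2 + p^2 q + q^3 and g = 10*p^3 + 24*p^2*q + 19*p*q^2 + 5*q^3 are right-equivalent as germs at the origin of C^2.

The Hessian of f at 0 has rank 0. Corank 2; j^3 = q*(p^2 + q^2) splits into three distinct lines over C (the quadratic factor has nonzero discriminant), so D_4. The Hessian of g at 0 has rank 0. Corank 2; j^3 = (p + q)*(10*p^2 + 14*p*q + 5*q^2) splits into three distinct lines over C (the quadratic factor has nonzero discriminant), so D_4. Both have type D_4, hence right-equivalent.

Yes.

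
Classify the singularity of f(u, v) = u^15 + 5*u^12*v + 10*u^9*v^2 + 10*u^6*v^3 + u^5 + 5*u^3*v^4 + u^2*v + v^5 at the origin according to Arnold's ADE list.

D_{6}

The Hessian of f at 0 is [[0, 0], [0, 0]] with rank 0, so corank 2. A Groebner basis of the Jacobian ideal J(f) in C{u,v} is {u^2/5 + v^4, u^3, u*v}; counting standard monomials gives mu = 6. Corank 2; j^3 = u^2*v has shape L^2 M (L != M), so D-series; mu = 6 gives D_6.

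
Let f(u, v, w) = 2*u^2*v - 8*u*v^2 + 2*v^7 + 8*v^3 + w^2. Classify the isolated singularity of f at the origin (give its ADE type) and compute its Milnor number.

The Hessian of f at 0 has rank 1. Corank 2; j^3 = 2*v*(u - 2*v)^2 has shape L^2 M (L != M), so D-series; mu = 8 gives D_8.

Type D_{8}, Milnor number mu = 8.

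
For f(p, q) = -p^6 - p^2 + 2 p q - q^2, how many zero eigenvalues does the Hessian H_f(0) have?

Hessian at 0 has rank 1.

1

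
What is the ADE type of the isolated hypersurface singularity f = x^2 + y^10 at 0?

The Hessian of f at 0 has rank 1. Corank 1: A-series; mu = 9 gives A_9.

A9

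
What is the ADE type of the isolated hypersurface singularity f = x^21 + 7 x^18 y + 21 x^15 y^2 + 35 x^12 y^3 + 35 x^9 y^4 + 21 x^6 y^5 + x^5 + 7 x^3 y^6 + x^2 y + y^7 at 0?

D8

The Hessian of f at 0 is [[0, 0], [0, 0]] with rank 0, so corank 2. A Groebner basis of the Jacobian ideal J(f) in C{x,y} is {x^2/7 + y^6, x^3, x*y}; counting standard monomials gives mu = 8. Corank 2; j^3 = x^2*y has shape L^2 M (L != M), so D-series; mu = 8 gives D_8.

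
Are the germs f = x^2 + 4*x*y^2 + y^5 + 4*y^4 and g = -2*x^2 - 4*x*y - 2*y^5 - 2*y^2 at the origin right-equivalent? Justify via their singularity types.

The Hessian of f at 0 has rank 1. Corank 1: A-series; mu = 4 gives A_4. The Hessian of g at 0 has rank 1. Corank 1: A-series; mu = 4 gives A_4. Both have type A_4, hence right-equivalent.

Yes.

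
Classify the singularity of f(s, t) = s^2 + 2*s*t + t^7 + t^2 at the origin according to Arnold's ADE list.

The Hessian of f at 0 has rank 1. Corank 1: A-series; mu = 6 gives A_6.

A_6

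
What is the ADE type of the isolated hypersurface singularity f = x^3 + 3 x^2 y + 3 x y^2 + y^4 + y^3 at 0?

E_6

The Hessian of f at 0 is [[0, 0], [0, 0]] with rank 0, so corank 2. A Groebner basis of the Jacobian ideal J(f) in C{x,y} is {y^3, x^2 + 2*x*y + y^2}; counting standard monomials gives mu = 6. Corank 2; j^3 = (x + y)^3 is a perfect cube, so E-series; the 4-jet and mu = 6 give E_6.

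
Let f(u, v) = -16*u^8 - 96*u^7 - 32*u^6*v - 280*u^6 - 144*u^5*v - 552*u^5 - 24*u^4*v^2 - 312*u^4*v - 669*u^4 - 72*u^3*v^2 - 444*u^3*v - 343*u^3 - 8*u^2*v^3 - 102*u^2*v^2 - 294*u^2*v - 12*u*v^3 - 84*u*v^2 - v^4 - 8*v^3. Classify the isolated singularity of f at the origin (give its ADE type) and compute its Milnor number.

The Hessian of f at 0 has rank 0. Corank 2; j^3 = -(7*u + 2*v)^3 is a perfect cube, so E-series; the 4-jet and mu = 6 give E_6.

Type E_6, Milnor number mu = 6.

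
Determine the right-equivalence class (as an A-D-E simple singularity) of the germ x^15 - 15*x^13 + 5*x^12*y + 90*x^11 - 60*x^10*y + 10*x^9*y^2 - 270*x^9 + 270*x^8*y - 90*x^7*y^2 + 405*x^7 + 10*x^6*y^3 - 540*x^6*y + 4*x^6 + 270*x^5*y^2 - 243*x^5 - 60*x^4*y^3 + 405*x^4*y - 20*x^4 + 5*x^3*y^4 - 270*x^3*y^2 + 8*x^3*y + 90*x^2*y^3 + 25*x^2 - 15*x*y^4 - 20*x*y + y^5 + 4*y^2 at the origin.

The Hessian of f at 0 has rank 1. Corank 1: A-series; mu = 4 gives A_4.

A_{4}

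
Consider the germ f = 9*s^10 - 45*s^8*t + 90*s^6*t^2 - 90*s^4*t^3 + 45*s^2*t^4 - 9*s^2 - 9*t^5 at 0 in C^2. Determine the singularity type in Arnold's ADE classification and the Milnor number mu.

Type A4, Milnor number mu = 4.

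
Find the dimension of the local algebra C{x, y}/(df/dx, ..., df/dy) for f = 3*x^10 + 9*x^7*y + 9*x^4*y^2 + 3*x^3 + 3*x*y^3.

7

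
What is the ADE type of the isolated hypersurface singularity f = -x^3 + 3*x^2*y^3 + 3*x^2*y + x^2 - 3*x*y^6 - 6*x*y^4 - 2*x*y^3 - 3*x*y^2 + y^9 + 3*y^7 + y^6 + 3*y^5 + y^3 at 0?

A_2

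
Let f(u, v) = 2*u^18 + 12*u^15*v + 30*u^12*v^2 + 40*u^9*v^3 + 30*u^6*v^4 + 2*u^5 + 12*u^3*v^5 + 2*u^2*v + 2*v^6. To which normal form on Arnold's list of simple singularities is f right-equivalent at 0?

The Hessian of f at 0 has rank 0. Corank 2; j^3 = 2*u^2*v has shape L^2 M (L != M), so D-series; mu = 7 gives D_7.

D7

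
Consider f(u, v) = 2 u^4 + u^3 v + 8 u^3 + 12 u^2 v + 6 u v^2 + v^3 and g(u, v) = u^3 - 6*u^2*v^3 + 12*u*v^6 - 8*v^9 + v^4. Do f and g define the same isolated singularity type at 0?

No.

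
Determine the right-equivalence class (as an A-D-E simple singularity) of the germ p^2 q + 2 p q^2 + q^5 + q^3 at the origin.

D_{6}

The Hessian of f at 0 is [[0, 0], [0, 0]] with rank 0, so corank 2. A Groebner basis of the Jacobian ideal J(f) in C{p,q} is {p^2/5 + q^4 - q^2/5, p^3 + q^3, p*q + q^2}; counting standard monomials gives mu = 6. Corank 2; j^3 = q*(p + q)^2 has shape L^2 M (L != M), so D-series; mu = 6 gives D_6.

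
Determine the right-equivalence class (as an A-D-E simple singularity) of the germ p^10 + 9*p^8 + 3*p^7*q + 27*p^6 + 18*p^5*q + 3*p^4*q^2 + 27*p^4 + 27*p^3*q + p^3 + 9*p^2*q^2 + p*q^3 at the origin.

E_{7}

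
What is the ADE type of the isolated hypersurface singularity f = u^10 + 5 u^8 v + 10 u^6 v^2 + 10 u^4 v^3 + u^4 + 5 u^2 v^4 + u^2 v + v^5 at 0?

D_6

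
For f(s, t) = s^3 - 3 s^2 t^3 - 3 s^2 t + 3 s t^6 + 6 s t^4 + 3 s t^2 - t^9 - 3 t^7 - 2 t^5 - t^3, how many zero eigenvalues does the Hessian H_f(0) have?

2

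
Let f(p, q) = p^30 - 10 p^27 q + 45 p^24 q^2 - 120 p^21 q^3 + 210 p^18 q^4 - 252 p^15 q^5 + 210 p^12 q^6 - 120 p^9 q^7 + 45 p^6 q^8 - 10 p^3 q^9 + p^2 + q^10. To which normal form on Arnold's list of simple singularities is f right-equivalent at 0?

The Hessian of f at 0 has rank 1. Corank 1: A-series; mu = 9 gives A_9.

A_{9}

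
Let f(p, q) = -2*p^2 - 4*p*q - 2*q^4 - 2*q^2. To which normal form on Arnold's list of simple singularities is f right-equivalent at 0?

A_{3}

The Hessian of f at 0 has rank 1. Corank 1: A-series; mu = 3 gives A_3.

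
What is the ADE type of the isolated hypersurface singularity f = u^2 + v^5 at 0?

The Hessian of f at 0 has rank 1. Corank 1: A-series; mu = 4 gives A_4.

A_4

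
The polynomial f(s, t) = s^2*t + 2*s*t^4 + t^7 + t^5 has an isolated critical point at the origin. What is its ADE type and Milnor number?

Type D6, Milnor number mu = 6.

The Hessian of f at 0 has rank 0. Corank 2; j^3 = s^2*t has shape L^2 M (L != M), so D-series; mu = 6 gives D_6.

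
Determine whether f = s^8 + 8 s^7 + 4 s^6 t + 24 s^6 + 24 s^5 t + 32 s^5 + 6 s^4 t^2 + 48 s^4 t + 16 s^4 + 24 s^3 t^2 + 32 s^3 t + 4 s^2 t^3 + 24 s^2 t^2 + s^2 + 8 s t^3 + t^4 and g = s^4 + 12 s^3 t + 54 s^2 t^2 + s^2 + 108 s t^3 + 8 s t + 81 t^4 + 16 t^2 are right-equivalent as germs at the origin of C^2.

The Hessian of f at 0 has rank 1. Corank 1: A-series; mu = 3 gives A_3. The Hessian of g at 0 has rank 1. Corank 1: A-series; mu = 3 gives A_3. Both have type A_3, hence right-equivalent.

Yes.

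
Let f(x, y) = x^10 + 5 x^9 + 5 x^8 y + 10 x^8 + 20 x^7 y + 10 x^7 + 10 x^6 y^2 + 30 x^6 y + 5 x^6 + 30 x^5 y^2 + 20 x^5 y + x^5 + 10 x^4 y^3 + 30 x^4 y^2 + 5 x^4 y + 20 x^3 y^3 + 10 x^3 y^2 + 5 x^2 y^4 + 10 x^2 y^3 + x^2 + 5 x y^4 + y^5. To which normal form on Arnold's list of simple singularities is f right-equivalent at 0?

A_4

The Hessian of f at 0 has rank 1. Corank 1: A-series; mu = 4 gives A_4.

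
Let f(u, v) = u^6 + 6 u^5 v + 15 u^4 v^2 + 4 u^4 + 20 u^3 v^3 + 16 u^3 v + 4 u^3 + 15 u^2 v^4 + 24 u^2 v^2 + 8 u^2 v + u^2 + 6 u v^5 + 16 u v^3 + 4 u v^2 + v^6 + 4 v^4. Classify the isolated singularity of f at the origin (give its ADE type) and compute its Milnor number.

The Hessian of f at 0 has rank 1. Corank 1: A-series; mu = 5 gives A_5.

Type A5, Milnor number mu = 5.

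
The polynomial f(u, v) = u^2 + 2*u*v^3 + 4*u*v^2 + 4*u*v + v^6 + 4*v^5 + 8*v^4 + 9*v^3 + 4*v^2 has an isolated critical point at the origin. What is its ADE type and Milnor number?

The Hessian of f at 0 has rank 1. Corank 1: A-series; mu = 2 gives A_2.

Type A_{2}, Milnor number mu = 2.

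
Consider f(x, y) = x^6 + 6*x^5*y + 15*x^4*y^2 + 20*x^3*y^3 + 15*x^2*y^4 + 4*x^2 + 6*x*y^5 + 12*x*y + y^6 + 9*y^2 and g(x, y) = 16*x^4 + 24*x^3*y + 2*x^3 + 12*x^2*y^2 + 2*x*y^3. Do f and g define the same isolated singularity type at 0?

No.

The Hessian of f at 0 has rank 1. Corank 1: A-series; mu = 5 gives A_5. The Hessian of g at 0 has rank 0. Corank 2; j^3 = 2*x^3 is a perfect cube, so E-series; the 4-jet and mu = 7 give E_7. f is A_5 but g is E_7, hence not right-equivalent.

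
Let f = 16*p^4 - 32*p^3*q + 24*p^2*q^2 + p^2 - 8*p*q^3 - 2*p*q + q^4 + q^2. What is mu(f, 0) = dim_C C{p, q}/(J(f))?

3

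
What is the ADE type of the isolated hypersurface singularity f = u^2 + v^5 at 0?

The Hessian of f at 0 is [[2, 0], [0, 0]] with rank 1, so corank 1. A Groebner basis of the Jacobian ideal J(f) in C{u,v} is {v^4, u}; counting standard monomials gives mu = 4. Corank 1: A-series; mu = 4 gives A_4.

A4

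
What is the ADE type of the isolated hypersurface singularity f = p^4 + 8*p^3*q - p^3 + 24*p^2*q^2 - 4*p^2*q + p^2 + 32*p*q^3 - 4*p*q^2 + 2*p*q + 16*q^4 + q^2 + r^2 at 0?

A_2

The Hessian of f at 0 is [[2, 2, 0], [2, 2, 0], [0, 0, 2]] with rank 2, so corank 1. A Groebner basis of the Jacobian ideal J(f) in C{p,q,r} is {q^2, p + q, r}; counting standard monomials gives mu = 2. Corank 1: A-series; mu = 2 gives A_2.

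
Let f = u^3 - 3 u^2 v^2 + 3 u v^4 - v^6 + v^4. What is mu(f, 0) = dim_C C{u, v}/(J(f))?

6

The Hessian of f at 0 is [[0, 0], [0, 0]] with rank 0, so corank 2. A Groebner basis of the Jacobian ideal J(f) in C{u,v} is {u^3, u^2*v, -u^2/2 + u*v^2, v^3}; counting standard monomials gives mu = 6. Corank 2; j^3 = u^3 is a perfect cube, so E-series; the 4-jet and mu = 6 give E_6.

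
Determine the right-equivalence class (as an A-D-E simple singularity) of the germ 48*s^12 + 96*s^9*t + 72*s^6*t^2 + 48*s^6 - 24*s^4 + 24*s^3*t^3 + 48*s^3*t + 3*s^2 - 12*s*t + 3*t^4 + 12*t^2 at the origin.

The Hessian of f at 0 is [[6, -12], [-12, 24]] with rank 1, so corank 1. A Groebner basis of the Jacobian ideal J(f) in C{s,t} is {t^3, s - 2*t}; counting standard monomials gives mu = 3. Corank 1: A-series; mu = 3 gives A_3.

A_3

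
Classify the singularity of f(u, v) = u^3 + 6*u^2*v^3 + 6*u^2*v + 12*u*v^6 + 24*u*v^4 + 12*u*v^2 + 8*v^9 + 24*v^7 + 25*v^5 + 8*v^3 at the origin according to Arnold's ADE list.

E_8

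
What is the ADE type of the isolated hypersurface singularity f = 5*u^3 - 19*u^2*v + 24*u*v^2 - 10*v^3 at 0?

D_{4}

The Hessian of f at 0 has rank 0. Corank 2; j^3 = (u - v)*(5*u^2 - 14*u*v + 10*v^2) splits into three distinct lines over C (the quadratic factor has nonzero discriminant), so D_4.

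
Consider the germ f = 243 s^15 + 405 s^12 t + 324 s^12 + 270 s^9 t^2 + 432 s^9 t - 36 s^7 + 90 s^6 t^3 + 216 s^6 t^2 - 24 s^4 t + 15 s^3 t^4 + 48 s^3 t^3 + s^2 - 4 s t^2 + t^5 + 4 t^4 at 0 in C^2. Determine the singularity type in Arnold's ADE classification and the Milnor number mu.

The Hessian of f at 0 is [[2, 0], [0, 0]] with rank 1, so corank 1. A Groebner basis of the Jacobian ideal J(f) in C{s,t} is {s^2, -s/2 + t^2}; counting standard monomials gives mu = 4. Corank 1: A-series; mu = 4 gives A_4.

Type A4, Milnor number mu = 4.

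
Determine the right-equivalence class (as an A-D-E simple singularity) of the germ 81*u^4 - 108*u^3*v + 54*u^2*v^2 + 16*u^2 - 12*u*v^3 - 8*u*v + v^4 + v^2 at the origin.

A3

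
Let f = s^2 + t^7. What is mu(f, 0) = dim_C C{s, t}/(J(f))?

The Hessian of f at 0 has rank 1. Corank 1: A-series; mu = 6 gives A_6.

6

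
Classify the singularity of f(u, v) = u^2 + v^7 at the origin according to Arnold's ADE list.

The Hessian of f at 0 has rank 1. Corank 1: A-series; mu = 6 gives A_6.

A6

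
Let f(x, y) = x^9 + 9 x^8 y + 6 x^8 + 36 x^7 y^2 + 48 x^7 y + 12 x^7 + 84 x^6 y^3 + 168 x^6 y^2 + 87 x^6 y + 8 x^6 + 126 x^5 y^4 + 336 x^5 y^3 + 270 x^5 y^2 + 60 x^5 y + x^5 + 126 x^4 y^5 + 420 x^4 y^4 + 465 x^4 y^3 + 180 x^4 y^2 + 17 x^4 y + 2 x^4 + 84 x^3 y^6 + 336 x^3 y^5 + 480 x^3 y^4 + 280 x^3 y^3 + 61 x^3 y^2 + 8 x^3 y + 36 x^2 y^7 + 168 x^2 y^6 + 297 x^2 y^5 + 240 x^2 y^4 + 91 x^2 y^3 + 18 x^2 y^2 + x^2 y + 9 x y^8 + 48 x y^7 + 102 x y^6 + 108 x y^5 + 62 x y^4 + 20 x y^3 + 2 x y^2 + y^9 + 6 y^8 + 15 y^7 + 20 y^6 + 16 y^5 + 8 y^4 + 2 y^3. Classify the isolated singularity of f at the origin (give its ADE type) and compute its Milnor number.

Type D_{4}, Milnor number mu = 4.

The Hessian of f at 0 has rank 0. Corank 2; j^3 = y*(x^2 + 2*x*y + 2*y^2) splits into three distinct lines over C (the quadratic factor has nonzero discriminant), so D_4.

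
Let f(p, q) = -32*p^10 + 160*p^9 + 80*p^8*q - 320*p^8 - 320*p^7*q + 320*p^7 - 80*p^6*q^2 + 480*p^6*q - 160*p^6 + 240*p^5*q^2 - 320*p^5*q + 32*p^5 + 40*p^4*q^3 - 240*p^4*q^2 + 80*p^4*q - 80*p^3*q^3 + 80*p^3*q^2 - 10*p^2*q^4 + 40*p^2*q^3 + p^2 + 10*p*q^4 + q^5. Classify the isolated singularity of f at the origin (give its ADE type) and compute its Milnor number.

Type A4, Milnor number mu = 4.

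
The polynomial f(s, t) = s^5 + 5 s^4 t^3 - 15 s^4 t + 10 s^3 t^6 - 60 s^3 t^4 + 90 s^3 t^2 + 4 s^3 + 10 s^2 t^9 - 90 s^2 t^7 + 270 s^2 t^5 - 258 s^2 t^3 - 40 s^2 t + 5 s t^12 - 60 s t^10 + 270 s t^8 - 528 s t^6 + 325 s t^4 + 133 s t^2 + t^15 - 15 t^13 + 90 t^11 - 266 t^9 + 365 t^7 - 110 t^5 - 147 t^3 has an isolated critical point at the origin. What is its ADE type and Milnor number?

Type D6, Milnor number mu = 6.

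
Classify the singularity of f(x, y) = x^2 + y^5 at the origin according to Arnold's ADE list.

A_{4}

The Hessian of f at 0 has rank 1. Corank 1: A-series; mu = 4 gives A_4.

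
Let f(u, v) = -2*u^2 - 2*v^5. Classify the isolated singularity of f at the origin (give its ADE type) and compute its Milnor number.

The Hessian of f at 0 has rank 1. Corank 1: A-series; mu = 4 gives A_4.

Type A_4, Milnor number mu = 4.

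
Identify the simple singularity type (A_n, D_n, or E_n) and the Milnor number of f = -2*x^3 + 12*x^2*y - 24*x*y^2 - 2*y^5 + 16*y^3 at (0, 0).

Type E8, Milnor number mu = 8.

The Hessian of f at 0 is [[0, 0], [0, 0]] with rank 0, so corank 2. A Groebner basis of the Jacobian ideal J(f) in C{x,y} is {y^4, x^2 - 4*x*y + 4*y^2}; counting standard monomials gives mu = 8. Corank 2; j^3 = -2*(x - 2*y)^3 is a perfect cube, so E-series; the 5-jet and mu = 8 give E_8.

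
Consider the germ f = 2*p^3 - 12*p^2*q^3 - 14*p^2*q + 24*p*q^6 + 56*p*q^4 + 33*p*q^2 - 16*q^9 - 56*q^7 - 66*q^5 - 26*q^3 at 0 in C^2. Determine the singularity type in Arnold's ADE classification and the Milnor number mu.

Type D_{4}, Milnor number mu = 4.

The Hessian of f at 0 is [[0, 0], [0, 0]] with rank 0, so corank 2. A Groebner basis of the Jacobian ideal J(f) in C{p,q} is {q^3, p^2 - 3*q^2/2, p*q - 3*q^2/2}; counting standard monomials gives mu = 4. Corank 2; j^3 = (p - 2*q)*(2*p^2 - 10*p*q + 13*q^2) splits into three distinct lines over C (the quadratic factor has nonzero discriminant), so D_4.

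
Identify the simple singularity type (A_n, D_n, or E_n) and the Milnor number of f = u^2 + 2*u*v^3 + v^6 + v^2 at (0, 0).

Type A_{1}, Milnor number mu = 1.

The Hessian of f at 0 has rank 2. Corank 0: nondegenerate Morse point, so A_1.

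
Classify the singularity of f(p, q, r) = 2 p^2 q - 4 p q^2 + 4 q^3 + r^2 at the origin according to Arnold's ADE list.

The Hessian of f at 0 has rank 1. Corank 2; j^3 = 2*q*(p^2 - 2*p*q + 2*q^2) splits into three distinct lines over C (the quadratic factor has nonzero discriminant), so D_4.

D_4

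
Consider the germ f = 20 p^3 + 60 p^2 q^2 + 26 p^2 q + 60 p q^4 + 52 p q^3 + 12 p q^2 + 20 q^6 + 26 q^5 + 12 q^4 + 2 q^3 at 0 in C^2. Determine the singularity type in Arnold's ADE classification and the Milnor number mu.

The Hessian of f at 0 is [[0, 0], [0, 0]] with rank 0, so corank 2. A Groebner basis of the Jacobian ideal J(f) in C{p,q} is {q^3, p^2 - 3*q^2/11, p*q + 6*q^2/11}; counting standard monomials gives mu = 4. Corank 2; j^3 = 2*(2*p + q)*(5*p^2 + 4*p*q + q^2) splits into three distinct lines over C (the quadratic factor has nonzero discriminant), so D_4.

Type D4, Milnor number mu = 4.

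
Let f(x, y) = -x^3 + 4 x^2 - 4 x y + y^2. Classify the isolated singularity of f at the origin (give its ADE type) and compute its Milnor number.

The Hessian of f at 0 is [[8, -4], [-4, 2]] with rank 1, so corank 1. A Groebner basis of the Jacobian ideal J(f) in C{x,y} is {y^2, x - y/2}; counting standard monomials gives mu = 2. Corank 1: A-series; mu = 2 gives A_2.

Type A2, Milnor number mu = 2.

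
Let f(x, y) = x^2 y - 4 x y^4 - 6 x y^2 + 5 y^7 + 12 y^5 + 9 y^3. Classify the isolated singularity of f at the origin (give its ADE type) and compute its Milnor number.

Type D_8, Milnor number mu = 8.

The Hessian of f at 0 has rank 0. Corank 2; j^3 = y*(x - 3*y)^2 has shape L^2 M (L != M), so D-series; mu = 8 gives D_8.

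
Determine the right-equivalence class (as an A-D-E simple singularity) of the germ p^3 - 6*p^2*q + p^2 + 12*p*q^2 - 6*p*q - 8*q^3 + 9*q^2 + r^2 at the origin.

A2

The Hessian of f at 0 has rank 2. Corank 1: A-series; mu = 2 gives A_2.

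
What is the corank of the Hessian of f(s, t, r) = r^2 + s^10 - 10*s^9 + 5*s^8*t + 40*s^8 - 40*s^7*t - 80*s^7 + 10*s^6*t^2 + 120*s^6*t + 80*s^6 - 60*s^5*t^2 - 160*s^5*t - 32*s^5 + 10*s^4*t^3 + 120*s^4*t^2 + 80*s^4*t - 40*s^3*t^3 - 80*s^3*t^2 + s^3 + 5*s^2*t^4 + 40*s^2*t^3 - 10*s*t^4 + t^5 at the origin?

2

The Hessian at 0 is [[0, 0, 0], [0, 0, 0], [0, 0, 2]] of rank 1; hence corank 2.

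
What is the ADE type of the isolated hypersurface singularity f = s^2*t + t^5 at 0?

D_{6}

The Hessian of f at 0 has rank 0. Corank 2; j^3 = s^2*t has shape L^2 M (L != M), so D-series; mu = 6 gives D_6.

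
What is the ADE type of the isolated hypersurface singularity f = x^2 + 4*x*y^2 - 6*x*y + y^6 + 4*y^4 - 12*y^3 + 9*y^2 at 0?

A_{5}

The Hessian of f at 0 is [[2, -6], [-6, 18]] with rank 1, so corank 1. A Groebner basis of the Jacobian ideal J(f) in C{x,y} is {x^3 + 27*x^2/2 - 135*x*y/2 - 81*x/2 + 243*y/2, x^2*y + 3*x^2 - 27*x*y/2 - 27*x/4 + 81*y/4, x/2 + y^2 - 3*y/2}; counting standard monomials gives mu = 5. Corank 1: A-series; mu = 5 gives A_5.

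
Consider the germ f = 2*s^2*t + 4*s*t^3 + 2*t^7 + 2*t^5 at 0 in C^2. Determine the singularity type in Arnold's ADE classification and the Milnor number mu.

The Hessian of f at 0 has rank 0. Corank 2; j^3 = 2*s^2*t has shape L^2 M (L != M), so D-series; mu = 8 gives D_8.

Type D_{8}, Milnor number mu = 8.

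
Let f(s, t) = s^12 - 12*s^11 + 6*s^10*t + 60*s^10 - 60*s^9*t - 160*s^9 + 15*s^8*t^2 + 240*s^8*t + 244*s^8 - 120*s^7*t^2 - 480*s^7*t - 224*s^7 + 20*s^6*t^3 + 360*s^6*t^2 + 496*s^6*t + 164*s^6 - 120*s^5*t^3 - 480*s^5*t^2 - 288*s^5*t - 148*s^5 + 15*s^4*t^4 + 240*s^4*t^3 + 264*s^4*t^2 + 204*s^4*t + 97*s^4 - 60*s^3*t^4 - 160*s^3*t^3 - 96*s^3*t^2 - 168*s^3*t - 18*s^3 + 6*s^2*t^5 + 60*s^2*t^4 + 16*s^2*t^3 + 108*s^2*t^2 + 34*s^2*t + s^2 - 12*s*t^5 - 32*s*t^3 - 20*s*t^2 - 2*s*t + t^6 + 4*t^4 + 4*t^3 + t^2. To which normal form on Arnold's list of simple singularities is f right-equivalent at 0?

A5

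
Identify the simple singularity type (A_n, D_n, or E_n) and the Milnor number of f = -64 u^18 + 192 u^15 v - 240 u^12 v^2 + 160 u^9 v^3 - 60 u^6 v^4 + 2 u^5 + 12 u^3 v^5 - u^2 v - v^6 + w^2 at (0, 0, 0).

The Hessian of f at 0 is [[0, 0, 0], [0, 0, 0], [0, 0, 2]] with rank 1, so corank 2. A Groebner basis of the Jacobian ideal J(f) in C{u,v,w} is {u^2/6 + v^5, u^3, u*v, w}; counting standard monomials gives mu = 7. Corank 2; j^3 = -u^2*v has shape L^2 M (L != M), so D-series; mu = 7 gives D_7.

Type D_7, Milnor number mu = 7.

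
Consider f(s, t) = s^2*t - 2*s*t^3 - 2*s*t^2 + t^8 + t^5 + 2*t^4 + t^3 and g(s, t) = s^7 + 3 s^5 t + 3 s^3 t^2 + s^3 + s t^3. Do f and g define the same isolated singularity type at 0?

No.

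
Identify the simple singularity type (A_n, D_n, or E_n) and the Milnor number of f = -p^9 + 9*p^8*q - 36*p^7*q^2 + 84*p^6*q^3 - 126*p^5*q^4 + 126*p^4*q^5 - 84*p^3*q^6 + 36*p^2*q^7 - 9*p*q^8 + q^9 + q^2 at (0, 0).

Type A8, Milnor number mu = 8.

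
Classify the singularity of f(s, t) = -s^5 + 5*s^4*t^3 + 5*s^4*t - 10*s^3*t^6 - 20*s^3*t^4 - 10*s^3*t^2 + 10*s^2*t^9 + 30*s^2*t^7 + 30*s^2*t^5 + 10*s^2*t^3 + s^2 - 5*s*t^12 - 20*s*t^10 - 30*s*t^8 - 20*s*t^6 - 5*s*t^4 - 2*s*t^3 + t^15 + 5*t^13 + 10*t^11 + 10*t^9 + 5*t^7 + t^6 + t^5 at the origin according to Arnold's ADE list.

A4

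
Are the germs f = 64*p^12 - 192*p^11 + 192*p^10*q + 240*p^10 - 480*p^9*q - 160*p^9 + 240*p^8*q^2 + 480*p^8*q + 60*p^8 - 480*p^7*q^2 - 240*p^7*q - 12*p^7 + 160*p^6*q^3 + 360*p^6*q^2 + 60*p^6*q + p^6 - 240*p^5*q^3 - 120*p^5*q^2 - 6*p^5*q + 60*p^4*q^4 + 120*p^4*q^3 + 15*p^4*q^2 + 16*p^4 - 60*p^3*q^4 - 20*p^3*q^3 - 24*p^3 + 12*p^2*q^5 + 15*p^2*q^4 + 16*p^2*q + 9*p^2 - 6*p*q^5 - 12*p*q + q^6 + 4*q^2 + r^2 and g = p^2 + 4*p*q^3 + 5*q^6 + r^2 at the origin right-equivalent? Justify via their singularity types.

The Hessian of f at 0 is [[18, -12, 0], [-12, 8, 0], [0, 0, 2]] with rank 2, so corank 1. A Groebner basis of the Jacobian ideal J(f) in C{p,q,r} is {p*q^2 - 27*p*q/8 + 81*p/64 + 3*q^2/2 - 27*q/32, -135*p*q/16 + 243*p/64 + q^3 + 27*q^2/8 - 81*q/32, p^2 - 3*p/4 + q/2, r}; counting standard monomials gives mu = 5. Corank 1: A-series; mu = 5 gives A_5. The Hessian of g at 0 is [[2, 0, 0], [0, 0, 0], [0, 0, 2]] with rank 2, so corank 1. A Groebner basis of the Jacobian ideal J(g) in C{p,q,r} is {p*q^2, p/2 + q^3, p^2, r}; counting standard monomials gives mu = 5. Corank 1: A-series; mu = 5 gives A_5. Both have type A_5, hence right-equivalent.

Yes.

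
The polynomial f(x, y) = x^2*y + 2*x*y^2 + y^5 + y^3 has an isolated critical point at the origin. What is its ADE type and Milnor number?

The Hessian of f at 0 has rank 0. Corank 2; j^3 = y*(x + y)^2 has shape L^2 M (L != M), so D-series; mu = 6 gives D_6.

Type D6, Milnor number mu = 6.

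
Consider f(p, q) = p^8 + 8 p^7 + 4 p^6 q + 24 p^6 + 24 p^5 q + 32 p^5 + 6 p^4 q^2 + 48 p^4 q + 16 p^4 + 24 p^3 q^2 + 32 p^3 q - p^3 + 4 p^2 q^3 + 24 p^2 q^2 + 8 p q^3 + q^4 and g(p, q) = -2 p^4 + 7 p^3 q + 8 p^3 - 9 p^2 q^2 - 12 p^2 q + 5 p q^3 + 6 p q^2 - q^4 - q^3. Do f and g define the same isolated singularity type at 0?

The Hessian of f at 0 has rank 0. Corank 2; j^3 = -p^3 is a perfect cube, so E-series; the 4-jet and mu = 6 give E_6. The Hessian of g at 0 has rank 0. Corank 2; j^3 = (2*p - q)^3 is a perfect cube, so E-series; the 4-jet and mu = 7 give E_7. f is E_6 but g is E_7, hence not right-equivalent.

No.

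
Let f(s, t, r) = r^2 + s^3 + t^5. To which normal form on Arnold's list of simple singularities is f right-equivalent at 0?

E8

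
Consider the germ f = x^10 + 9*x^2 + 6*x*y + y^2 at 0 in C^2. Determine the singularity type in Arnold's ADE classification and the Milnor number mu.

Type A_9, Milnor number mu = 9.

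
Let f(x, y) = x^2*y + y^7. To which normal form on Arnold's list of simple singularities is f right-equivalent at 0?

D8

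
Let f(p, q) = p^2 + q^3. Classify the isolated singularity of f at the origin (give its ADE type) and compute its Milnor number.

Type A_{2}, Milnor number mu = 2.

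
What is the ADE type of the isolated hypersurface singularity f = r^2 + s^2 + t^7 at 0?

The Hessian of f at 0 has rank 2. Corank 1: A-series; mu = 6 gives A_6.

A_{6}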